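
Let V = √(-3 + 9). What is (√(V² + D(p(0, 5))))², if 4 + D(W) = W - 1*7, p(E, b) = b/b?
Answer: -4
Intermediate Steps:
p(E, b) = 1
D(W) = -11 + W (D(W) = -4 + (W - 1*7) = -4 + (W - 7) = -4 + (-7 + W) = -11 + W)
V = √6 ≈ 2.4495
(√(V² + D(p(0, 5))))² = (√((√6)² + (-11 + 1)))² = (√(6 - 10))² = (√(-4))² = (2*I)² = -4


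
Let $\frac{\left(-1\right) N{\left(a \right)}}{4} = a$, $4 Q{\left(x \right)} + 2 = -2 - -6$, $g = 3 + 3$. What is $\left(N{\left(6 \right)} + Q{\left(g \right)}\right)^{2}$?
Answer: $\frac{2209}{4} \approx 552.25$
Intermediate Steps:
$g = 6$
$Q{\left(x \right)} = \frac{1}{2}$ ($Q{\left(x \right)} = - \frac{1}{2} + \frac{-2 - -6}{4} = - \frac{1}{2} + \frac{-2 + 6}{4} = - \frac{1}{2} + \frac{1}{4} \cdot 4 = - \frac{1}{2} + 1 = \frac{1}{2}$)
$N{\left(a \right)} = - 4 a$
$\left(N{\left(6 \right)} + Q{\left(g \right)}\right)^{2} = \left(\left(-4\right) 6 + \frac{1}{2}\right)^{2} = \left(-24 + \frac{1}{2}\right)^{2} = \left(- \frac{47}{2}\right)^{2} = \frac{2209}{4}$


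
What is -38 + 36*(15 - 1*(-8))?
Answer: 790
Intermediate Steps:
-38 + 36*(15 - 1*(-8)) = -38 + 36*(15 + 8) = -38 + 36*23 = -38 + 828 = 790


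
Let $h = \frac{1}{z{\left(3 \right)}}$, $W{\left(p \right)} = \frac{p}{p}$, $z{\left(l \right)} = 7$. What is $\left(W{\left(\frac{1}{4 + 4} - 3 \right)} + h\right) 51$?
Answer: $\frac{408}{7} \approx 58.286$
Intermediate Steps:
$W{\left(p \right)} = 1$
$h = \frac{1}{7} \approx 0.14286$
$\left(W{\left(\frac{1}{4 + 4} - 3 \right)} + h\right) 51 = \left(1 + \frac{1}{7}\right) 51 = \frac{8}{7} \cdot 51 = \frac{408}{7}$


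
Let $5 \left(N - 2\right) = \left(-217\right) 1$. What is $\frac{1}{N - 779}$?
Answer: $- \frac{5}{4102} \approx -0.0012189$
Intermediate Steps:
$N = - \frac{207}{5}$ ($N = 2 + \frac{\left(-217\right) 1}{5} = 2 + \frac{1}{5} \left(-217\right) = 2 - \frac{217}{5} = - \frac{207}{5} \approx -41.4$)
$\frac{1}{N - 779} = \frac{1}{- \frac{207}{5} - 779} = \frac{1}{- \frac{4102}{5}} = - \frac{5}{4102}$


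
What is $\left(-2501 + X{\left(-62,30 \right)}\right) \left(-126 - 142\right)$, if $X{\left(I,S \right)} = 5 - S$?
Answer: $676968$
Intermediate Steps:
$\left(-2501 + X{\left(-62,30 \right)}\right) \left(-126 - 142\right) = \left(-2501 + \left(5 - 30\right)\right) \left(-126 - 142\right) = \left(-2501 + \left(5 - 30\right)\right) \left(-268\right) = \left(-2501 - 25\right) \left(-268\right) = \left(-2526\right) \left(-268\right) = 676968$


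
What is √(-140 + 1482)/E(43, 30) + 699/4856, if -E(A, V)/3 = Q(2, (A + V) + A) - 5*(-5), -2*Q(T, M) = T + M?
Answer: 699/4856 + √1342/102 ≈ 0.50310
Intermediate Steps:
Q(T, M) = -M/2 - T/2 (Q(T, M) = -(T + M)/2 = -(M + T)/2 = -M/2 - T/2)
E(A, V) = -72 + 3*A + 3*V/2 (E(A, V) = -3*((-((A + V) + A)/2 - ½*2) - 5*(-5)) = -3*((-(V + 2*A)/2 - 1) + 25) = -3*(((-A - V/2) - 1) + 25) = -3*((-1 - A - V/2) + 25) = -3*(24 - A - V/2) = -72 + 3*A + 3*V/2)
√(-140 + 1482)/E(43, 30) + 699/4856 = √(-140 + 1482)/(-72 + 3*43 + (3/2)*30) + 699/4856 = √1342/(-72 + 129 + 45) + 699*(1/4856) = √1342/102 + 699/4856 = 699/4856 + √1342/102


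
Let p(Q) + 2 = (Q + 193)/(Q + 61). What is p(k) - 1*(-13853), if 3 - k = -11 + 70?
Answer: 69392/5 ≈ 13878.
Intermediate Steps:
k = -56 (k = 3 - (-11 + 70) = 3 - 1*59 = 3 - 59 = -56)
p(Q) = -2 + (193 + Q)/(61 + Q) (p(Q) = -2 + (Q + 193)/(Q + 61) = -2 + (193 + Q)/(61 + Q))
p(k) - 1*(-13853) = (71 - 1*(-56))/(61 - 56) - 1*(-13853) = (71 + 56)/5 + 13853 = (1/5)*127 + 13853 = 127/5 + 13853 = 69392/5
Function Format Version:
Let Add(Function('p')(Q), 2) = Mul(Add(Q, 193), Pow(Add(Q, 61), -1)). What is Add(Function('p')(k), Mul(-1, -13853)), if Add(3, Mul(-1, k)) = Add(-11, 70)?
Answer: Rational(69392, 5) ≈ 13878.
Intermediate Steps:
k = -56 (k = Add(3, Mul(-1, Add(-11, 70))) = Add(3, Mul(-1, 59)) = Add(3, -59) = -56)
Function('p')(Q) = Add(-2, Mul(Pow(Add(61, Q), -1), Add(193, Q))) (Function('p')(Q) = Add(-2, Mul(Add(Q, 193), Pow(Add(Q, 61), -1))) = Add(-2, Mul(Add(193, Q), Pow(Add(61, Q), -1))) = Add(-2, Mul(Pow(Add(61, Q), -1), Add(193, Q))))
Add(Function('p')(k), Mul(-1, -13853)) = Add(Mul(Pow(Add(61, -56), -1), Add(71, Mul(-1, -56))), Mul(-1, -13853)) = Add(Mul(Pow(5, -1), Add(71, 56)), 13853) = Add(Mul(Rational(1, 5), 127), 13853) = Add(Rational(127, 5), 13853) = Rational(69392, 5)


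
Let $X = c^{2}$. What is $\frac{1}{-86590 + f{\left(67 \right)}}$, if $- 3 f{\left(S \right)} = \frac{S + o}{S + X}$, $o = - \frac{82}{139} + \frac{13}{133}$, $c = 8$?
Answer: $- \frac{7265391}{629111436220} \approx -1.1549 \cdot 10^{-5}$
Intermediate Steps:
$o = - \frac{9099}{18487}$ ($o = \left(-82\right) \frac{1}{139} + 13 \cdot \frac{1}{133} = - \frac{82}{139} + \frac{13}{133} = - \frac{9099}{18487} \approx -0.49218$)
$X = 64$ ($X = 8^{2} = 64$)
$f{\left(S \right)} = - \frac{- \frac{9099}{18487} + S}{3 \left(64 + S\right)}$ ($f{\left(S \right)} = - \frac{\left(S - \frac{9099}{18487}\right) \frac{1}{S + 64}}{3} = - \frac{\left(- \frac{9099}{18487} + S\right) \frac{1}{64 + S}}{3} = - \frac{\frac{1}{64 + S} \left(- \frac{9099}{18487} + S\right)}{3} = - \frac{- \frac{9099}{18487} + S}{3 \left(64 + S\right)}$)
$\frac{1}{-86590 + f{\left(67 \right)}} = \frac{1}{-86590 + \frac{9099 - 1238629}{55461 \left(64 + 67\right)}} = \frac{1}{-86590 + \frac{9099 - 1238629}{55461 \cdot 131}} = \frac{1}{-86590 + \frac{1}{55461} \cdot \frac{1}{131} \left(-1229530\right)} = \frac{1}{-86590 - \frac{1229530}{7265391}} = \frac{1}{- \frac{629111436220}{7265391}} = - \frac{7265391}{629111436220}$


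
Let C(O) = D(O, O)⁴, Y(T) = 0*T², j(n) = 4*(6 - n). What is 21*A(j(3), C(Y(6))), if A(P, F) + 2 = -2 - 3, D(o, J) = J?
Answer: -147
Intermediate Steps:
j(n) = 24 - 4*n
Y(T) = 0
C(O) = O⁴
A(P, F) = -7 (A(P, F) = -2 + (-2 - 3) = -2 - 5 = -7)
21*A(j(3), C(Y(6))) = 21*(-7) = -147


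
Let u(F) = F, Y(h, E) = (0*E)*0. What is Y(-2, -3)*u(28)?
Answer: 0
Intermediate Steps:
Y(h, E) = 0 (Y(h, E) = 0*0 = 0)
Y(-2, -3)*u(28) = 0*28 = 0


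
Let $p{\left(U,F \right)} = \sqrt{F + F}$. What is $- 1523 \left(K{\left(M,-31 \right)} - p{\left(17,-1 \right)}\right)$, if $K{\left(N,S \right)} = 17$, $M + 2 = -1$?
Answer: $-25891 + 1523 i \sqrt{2} \approx -25891.0 + 2153.8 i$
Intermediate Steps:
$M = -3$ ($M = -2 - 1 = -3$)
$p{\left(U,F \right)} = \sqrt{2} \sqrt{F}$ ($p{\left(U,F \right)} = \sqrt{2 F} = \sqrt{2} \sqrt{F}$)
$- 1523 \left(K{\left(M,-31 \right)} - p{\left(17,-1 \right)}\right) = - 1523 \left(17 - \sqrt{2} \sqrt{-1}\right) = - 1523 \left(17 - \sqrt{2} i\right) = - 1523 \left(17 - i \sqrt{2}\right) = - (25891 - 1523 i \sqrt{2}) = -25891 + 1523 i \sqrt{2}$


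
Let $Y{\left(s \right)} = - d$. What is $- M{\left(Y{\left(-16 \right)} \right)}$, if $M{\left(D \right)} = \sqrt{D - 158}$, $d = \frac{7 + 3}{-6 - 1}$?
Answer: $- \frac{2 i \sqrt{1918}}{7} \approx - 12.513 i$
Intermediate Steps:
$d = - \frac{10}{7}$ ($d = \frac{10}{-7} = 10 \left(- \frac{1}{7}\right) = - \frac{10}{7} \approx -1.4286$)
$Y{\left(s \right)} = \frac{10}{7}$ ($Y{\left(s \right)} = \left(-1\right) \left(- \frac{10}{7}\right) = \frac{10}{7}$)
$M{\left(D \right)} = \sqrt{-158 + D}$
$- M{\left(Y{\left(-16 \right)} \right)} = - \sqrt{-158 + \frac{10}{7}} = - \sqrt{- \frac{1096}{7}} = - \frac{2 i \sqrt{1918}}{7}$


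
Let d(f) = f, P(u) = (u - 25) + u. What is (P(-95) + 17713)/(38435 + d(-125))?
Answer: 8749/19155 ≈ 0.45675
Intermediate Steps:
P(u) = -25 + 2*u (P(u) = (-25 + u) + u = -25 + 2*u)
(P(-95) + 17713)/(38435 + d(-125)) = ((-25 + 2*(-95)) + 17713)/(38435 - 125) = ((-25 - 190) + 17713)/38310 = (-215 + 17713)*(1/38310) = 17498*(1/38310) = 8749/19155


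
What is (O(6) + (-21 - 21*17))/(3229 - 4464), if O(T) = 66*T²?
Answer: -1998/1235 ≈ -1.6178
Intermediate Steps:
(O(6) + (-21 - 21*17))/(3229 - 4464) = (66*6² + (-21 - 21*17))/(3229 - 4464) = (66*36 + (-21 - 357))/(-1235) = (2376 - 378)*(-1/1235) = 1998*(-1/1235) = -1998/1235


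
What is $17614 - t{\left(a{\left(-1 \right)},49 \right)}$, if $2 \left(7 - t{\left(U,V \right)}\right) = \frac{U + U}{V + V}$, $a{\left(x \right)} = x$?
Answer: $\frac{1725485}{98} \approx 17607.0$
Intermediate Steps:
$t{\left(U,V \right)} = 7 - \frac{U}{2 V}$ ($t{\left(U,V \right)} = 7 - \frac{\left(U + U\right) \frac{1}{V + V}}{2} = 7 - \frac{2 U \frac{1}{2 V}}{2} = 7 - \frac{U \frac{1}{V}}{2} = 7 - \frac{U}{2 V}$)
$17614 - t{\left(a{\left(-1 \right)},49 \right)} = 17614 - \left(7 - - \frac{1}{2 \cdot 49}\right) = 17614 - \left(7 - \left(- \frac{1}{2}\right) \frac{1}{49}\right) = 17614 - \left(7 + \frac{1}{98}\right) = 17614 - \frac{687}{98} = \frac{1725485}{98}$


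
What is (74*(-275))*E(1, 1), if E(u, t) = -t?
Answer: 20350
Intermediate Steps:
(74*(-275))*E(1, 1) = (74*(-275))*(-1*1) = -20350*(-1) = 20350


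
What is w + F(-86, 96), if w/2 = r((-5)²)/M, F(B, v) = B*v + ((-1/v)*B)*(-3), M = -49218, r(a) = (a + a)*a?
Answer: -3251828651/393744 ≈ -8258.7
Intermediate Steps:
r(a) = 2*a² (r(a) = (2*a)*a = 2*a²)
F(B, v) = B*v + 3*B/v (F(B, v) = B*v - B/v*(-3) = B*v + 3*B/v)
w = -1250/24609 (w = 2*((2*((-5)²)²)/(-49218)) = 2*((2*25²)*(-1/49218)) = 2*((2*625)*(-1/49218)) = 2*(1250*(-1/49218)) = 2*(-625/24609) = -1250/24609 ≈ -0.050794)
w + F(-86, 96) = -1250/24609 - 86*(3 + 96²)/96 = -1250/24609 - 86*1/96*(3 + 9216) = -1250/24609 - 86*1/96*9219 = -1250/24609 - 132139/16 = -3251828651/393744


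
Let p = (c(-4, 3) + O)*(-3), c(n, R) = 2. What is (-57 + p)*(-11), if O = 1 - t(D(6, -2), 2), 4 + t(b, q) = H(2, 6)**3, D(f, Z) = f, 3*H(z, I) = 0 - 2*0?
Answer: 858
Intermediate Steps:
H(z, I) = 0 (H(z, I) = (0 - 2*0)/3 = (0 + 0)/3 = (1/3)*0 = 0)
t(b, q) = -4 (t(b, q) = -4 + 0**3 = -4 + 0 = -4)
O = 5 (O = 1 - 1*(-4) = 1 + 4 = 5)
p = -21 (p = (2 + 5)*(-3) = 7*(-3) = -21)
(-57 + p)*(-11) = (-57 - 21)*(-11) = -78*(-11) = 858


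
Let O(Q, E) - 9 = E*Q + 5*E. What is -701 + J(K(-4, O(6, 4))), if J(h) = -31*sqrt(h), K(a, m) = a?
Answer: -701 - 62*I ≈ -701.0 - 62.0*I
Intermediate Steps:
O(Q, E) = 9 + 5*E + E*Q (O(Q, E) = 9 + (E*Q + 5*E) = 9 + (5*E + E*Q) = 9 + 5*E + E*Q)
-701 + J(K(-4, O(6, 4))) = -701 - 62*I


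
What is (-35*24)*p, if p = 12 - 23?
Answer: 9240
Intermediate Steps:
p = -11
(-35*24)*p = -35*24*(-11) = -840*(-11) = 9240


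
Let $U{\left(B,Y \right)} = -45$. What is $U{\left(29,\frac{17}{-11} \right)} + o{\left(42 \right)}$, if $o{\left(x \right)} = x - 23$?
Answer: $-26$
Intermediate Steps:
$o{\left(x \right)} = -23 + x$ ($o{\left(x \right)} = x - 23 = -23 + x$)
$U{\left(29,\frac{17}{-11} \right)} + o{\left(42 \right)} = -45 + \left(-23 + 42\right) = -45 + 19 = -26$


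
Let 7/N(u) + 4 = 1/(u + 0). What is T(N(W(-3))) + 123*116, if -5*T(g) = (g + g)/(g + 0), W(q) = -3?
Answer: 71338/5 ≈ 14268.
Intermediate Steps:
N(u) = 7/(-4 + 1/u) (N(u) = 7/(-4 + 1/(u + 0)) = 7/(-4 + 1/u))
T(g) = -⅖ (T(g) = -(g + g)/(5*(g + 0)) = -2*g/(5*g) = -⅕*2 = -⅖)
T(N(W(-3))) + 123*116 = -⅖ + 123*116 = -⅖ + 14268 = 71338/5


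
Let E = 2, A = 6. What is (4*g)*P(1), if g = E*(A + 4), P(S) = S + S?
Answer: 160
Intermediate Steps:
P(S) = 2*S
g = 20 (g = 2*(6 + 4) = 2*10 = 20)
(4*g)*P(1) = (4*20)*(2*1) = 80*2 = 160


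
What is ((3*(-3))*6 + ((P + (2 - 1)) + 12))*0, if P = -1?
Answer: 0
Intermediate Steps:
((3*(-3))*6 + ((P + (2 - 1)) + 12))*0 = ((3*(-3))*6 + ((-1 + (2 - 1)) + 12))*0 = (-9*6 + ((-1 + 1) + 12))*0 = (-54 + (0 + 12))*0 = (-54 + 12)*0 = -42*0 = 0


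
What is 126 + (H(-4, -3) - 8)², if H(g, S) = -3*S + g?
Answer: 135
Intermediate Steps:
H(g, S) = g - 3*S
126 + (H(-4, -3) - 8)² = 126 + ((-4 - 3*(-3)) - 8)² = 126 + ((-4 + 9) - 8)² = 126 + (5 - 8)² = 126 + (-3)² = 126 + 9 = 135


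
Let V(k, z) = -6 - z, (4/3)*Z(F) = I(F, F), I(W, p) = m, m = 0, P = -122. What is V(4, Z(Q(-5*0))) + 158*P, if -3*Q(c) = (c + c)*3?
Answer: -19282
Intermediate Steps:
Q(c) = -2*c (Q(c) = -(c + c)*3/3 = -2*c*3/3 = -2*c)
I(W, p) = 0
Z(F) = 0 (Z(F) = (¾)*0 = 0)
V(4, Z(Q(-5*0))) + 158*P = (-6 - 1*0) + 158*(-122) = (-6 + 0) - 19276 = -6 - 19276 = -19282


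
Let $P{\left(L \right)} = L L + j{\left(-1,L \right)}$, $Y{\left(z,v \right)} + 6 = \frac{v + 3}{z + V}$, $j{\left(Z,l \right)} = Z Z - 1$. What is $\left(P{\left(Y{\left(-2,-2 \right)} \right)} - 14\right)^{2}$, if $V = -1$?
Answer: $\frac{55225}{81} \approx 681.79$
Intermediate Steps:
$j{\left(Z,l \right)} = -1 + Z^{2}$ ($j{\left(Z,l \right)} = Z^{2} - 1 = -1 + Z^{2}$)
$Y{\left(z,v \right)} = -6 + \frac{3 + v}{-1 + z}$ ($Y{\left(z,v \right)} = -6 + \frac{v + 3}{z - 1} = -6 + \frac{3 + v}{-1 + z}$)
$P{\left(L \right)} = L^{2}$ ($P{\left(L \right)} = L L - \left(1 - \left(-1\right)^{2}\right) = L^{2} + \left(-1 + 1\right) = L^{2} + 0 = L^{2}$)
$\left(P{\left(Y{\left(-2,-2 \right)} \right)} - 14\right)^{2} = \left(\left(\frac{9 - 2 - -12}{-1 - 2}\right)^{2} - 14\right)^{2} = \left(\left(\frac{9 - 2 + 12}{-3}\right)^{2} - 14\right)^{2} = \left(\left(\left(- \frac{1}{3}\right) 19\right)^{2} - 14\right)^{2} = \left(\left(- \frac{19}{3}\right)^{2} - 14\right)^{2} = \left(\frac{361}{9} - 14\right)^{2} = \left(\frac{235}{9}\right)^{2} = \frac{55225}{81}$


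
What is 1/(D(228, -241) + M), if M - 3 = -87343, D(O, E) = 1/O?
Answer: -228/19913519 ≈ -1.1450e-5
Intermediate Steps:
M = -87340 (M = 3 - 87343 = -87340)
1/(D(228, -241) + M) = 1/(1/228 - 87340) = 1/(-19913519/228) = -228/19913519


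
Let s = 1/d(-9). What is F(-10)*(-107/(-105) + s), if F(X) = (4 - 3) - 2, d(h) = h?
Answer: -286/315 ≈ -0.90794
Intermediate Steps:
F(X) = -1 (F(X) = 1 - 2 = -1)
s = -⅑ (s = 1/(-9) = -⅑ ≈ -0.11111)
F(-10)*(-107/(-105) + s) = -(-107/(-105) - ⅑) = -(-107*(-1/105) - ⅑) = -(107/105 - ⅑) = -1*286/315 = -286/315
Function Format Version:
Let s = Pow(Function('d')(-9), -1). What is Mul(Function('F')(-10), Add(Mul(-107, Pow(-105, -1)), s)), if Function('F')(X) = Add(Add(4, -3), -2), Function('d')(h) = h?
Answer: Rational(-286, 315) ≈ -0.90794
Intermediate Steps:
Function('F')(X) = -1 (Function('F')(X) = Add(1, -2) = -1)
s = Rational(-1, 9) (s = Pow(-9, -1) = Rational(-1, 9) ≈ -0.11111)
Mul(Function('F')(-10), Add(Mul(-107, Pow(-105, -1)), s)) = Mul(-1, Add(Mul(-107, Pow(-105, -1)), Rational(-1, 9))) = Mul(-1, Add(Mul(-107, Rational(-1, 105)), Rational(-1, 9))) = Mul(-1, Add(Rational(107, 105), Rational(-1, 9))) = Mul(-1, Rational(286, 315)) = Rational(-286, 315)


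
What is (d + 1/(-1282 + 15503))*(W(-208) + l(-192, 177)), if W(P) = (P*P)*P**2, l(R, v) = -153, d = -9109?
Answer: -242467837702748784/14221 ≈ -1.7050e+13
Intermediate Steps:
W(P) = P**4 (W(P) = P**2*P**2 = P**4)
(d + 1/(-1282 + 15503))*(W(-208) + l(-192, 177)) = (-9109 + 1/(-1282 + 15503))*((-208)**4 - 153) = (-9109 + 1/14221)*(1871773696 - 153) = (-9109 + 1/14221)*1871773543 = -129539088/14221*1871773543 = -242467837702748784/14221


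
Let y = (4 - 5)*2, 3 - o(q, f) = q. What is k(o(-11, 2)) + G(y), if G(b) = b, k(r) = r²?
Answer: 194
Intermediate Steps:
o(q, f) = 3 - q
y = -2 (y = -1*2 = -2)
k(o(-11, 2)) + G(y) = (3 - 1*(-11))² - 2 = (3 + 11)² - 2 = 14² - 2 = 196 - 2 = 194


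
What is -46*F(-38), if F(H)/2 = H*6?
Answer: 20976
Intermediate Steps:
F(H) = 12*H (F(H) = 2*(H*6) = 2*(6*H) = 12*H)
-46*F(-38) = -552*(-38) = -46*(-456) = 20976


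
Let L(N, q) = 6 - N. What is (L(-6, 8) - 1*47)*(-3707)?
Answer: 129745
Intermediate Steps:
(L(-6, 8) - 1*47)*(-3707) = ((6 - 1*(-6)) - 1*47)*(-3707) = ((6 + 6) - 47)*(-3707) = (12 - 47)*(-3707) = -35*(-3707) = 129745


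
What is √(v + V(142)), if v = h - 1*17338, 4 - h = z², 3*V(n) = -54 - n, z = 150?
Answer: I*√359094/3 ≈ 199.75*I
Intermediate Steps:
V(n) = -18 - n/3 (V(n) = (-54 - n)/3 = -18 - n/3)
h = -22496 (h = 4 - 1*150² = 4 - 1*22500 = 4 - 22500 = -22496)
v = -39834 (v = -22496 - 1*17338 = -22496 - 17338 = -39834)
√(v + V(142)) = √(-39834 + (-18 - ⅓*142)) = √(-39834 + (-18 - 142/3)) = √(-39834 - 196/3) = √(-119698/3) = I*√359094/3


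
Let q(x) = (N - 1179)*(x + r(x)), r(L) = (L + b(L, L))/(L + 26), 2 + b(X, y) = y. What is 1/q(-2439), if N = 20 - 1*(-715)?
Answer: 2413/2610909588 ≈ 9.2420e-7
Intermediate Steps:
b(X, y) = -2 + y
N = 735 (N = 20 + 715 = 735)
r(L) = (-2 + 2*L)/(26 + L) (r(L) = (L + (-2 + L))/(L + 26) = (-2 + 2*L)/(26 + L))
q(x) = -444*x - 888*(-1 + x)/(26 + x) (q(x) = (735 - 1179)*(x + 2*(-1 + x)/(26 + x)) = -444*(x + 2*(-1 + x)/(26 + x)) = -444*x - 888*(-1 + x)/(26 + x))
1/q(-2439) = 1/(444*(2 - 1*(-2439)² - 28*(-2439))/(26 - 2439)) = 1/(444*(2 - 1*5948721 + 68292)/(-2413)) = 1/(444*(-1/2413)*(2 - 5948721 + 68292)) = 1/(444*(-1/2413)*(-5880427)) = 1/(2610909588/2413) = 2413/2610909588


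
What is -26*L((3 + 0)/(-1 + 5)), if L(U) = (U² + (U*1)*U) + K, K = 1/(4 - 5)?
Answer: -13/4 ≈ -3.2500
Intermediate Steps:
K = -1 (K = 1/(-1) = -1)
L(U) = -1 + 2*U² (L(U) = (U² + (U*1)*U) - 1 = (U² + U*U) - 1 = (U² + U²) - 1 = 2*U² - 1 = -1 + 2*U²)
-26*L((3 + 0)/(-1 + 5)) = -26*(-1 + 2*((3 + 0)/(-1 + 5))²) = -26*(-1 + 2*(3/4)²) = -26*(-1 + 2*(3*(¼))²) = -26*(-1 + 2*(¾)²) = -26*(-1 + 2*(9/16)) = -26*(-1 + 9/8) = -26*⅛ = -13/4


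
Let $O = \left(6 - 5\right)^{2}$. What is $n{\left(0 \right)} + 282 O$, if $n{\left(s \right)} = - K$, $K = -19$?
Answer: $301$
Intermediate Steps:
$n{\left(s \right)} = 19$ ($n{\left(s \right)} = \left(-1\right) \left(-19\right) = 19$)
$O = 1$ ($O = 1^{2} = 1$)
$n{\left(0 \right)} + 282 O = 19 + 282 \cdot 1 = 19 + 282 = 301$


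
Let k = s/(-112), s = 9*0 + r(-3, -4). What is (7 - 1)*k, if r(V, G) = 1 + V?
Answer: 3/28 ≈ 0.10714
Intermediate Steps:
s = -2 (s = 9*0 + (1 - 3) = 0 - 2 = -2)
k = 1/56 (k = -2/(-112) = -2*(-1/112) = 1/56 ≈ 0.017857)
(7 - 1)*k = (7 - 1)*(1/56) = 6*(1/56) = 3/28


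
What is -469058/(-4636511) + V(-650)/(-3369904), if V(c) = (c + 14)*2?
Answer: 198322259053/1953074620618 ≈ 0.10154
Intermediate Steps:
V(c) = 28 + 2*c (V(c) = (14 + c)*2 = 28 + 2*c)
-469058/(-4636511) + V(-650)/(-3369904) = -469058/(-4636511) + (28 + 2*(-650))/(-3369904) = -469058*(-1/4636511) + (28 - 1300)*(-1/3369904) = 469058/4636511 - 1272*(-1/3369904) = 469058/4636511 + 159/421238 = 198322259053/1953074620618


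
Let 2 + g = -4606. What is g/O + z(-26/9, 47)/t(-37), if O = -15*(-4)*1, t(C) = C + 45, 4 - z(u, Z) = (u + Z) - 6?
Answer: -29183/360 ≈ -81.064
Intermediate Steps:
g = -4608 (g = -2 - 4606 = -4608)
z(u, Z) = 10 - Z - u (z(u, Z) = 4 - ((u + Z) - 6) = 4 - ((Z + u) - 6) = 4 - (-6 + Z + u) = 4 + (6 - Z - u) = 10 - Z - u)
t(C) = 45 + C
O = 60 (O = 60*1 = 60)
g/O + z(-26/9, 47)/t(-37) = -4608/60 + (10 - 1*47 - (-26)/9)/(45 - 37) = -4608*1/60 + (10 - 47 - (-26)/9)/8 = -384/5 + (10 - 47 - 1*(-26/9))*(1/8) = -384/5 + (10 - 47 + 26/9)*(1/8) = -384/5 - 307/9*1/8 = -384/5 - 307/72 = -29183/360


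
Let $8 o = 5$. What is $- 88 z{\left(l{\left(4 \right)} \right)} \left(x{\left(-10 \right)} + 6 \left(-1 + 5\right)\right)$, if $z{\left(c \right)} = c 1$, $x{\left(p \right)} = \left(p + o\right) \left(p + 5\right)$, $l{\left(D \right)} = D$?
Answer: $-24948$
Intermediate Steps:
$o = \frac{5}{8}$ ($o = \frac{1}{8} \cdot 5 = \frac{5}{8} \approx 0.625$)
$x{\left(p \right)} = \left(5 + p\right) \left(\frac{5}{8} + p\right)$ ($x{\left(p \right)} = \left(p + \frac{5}{8}\right) \left(p + 5\right) = \left(\frac{5}{8} + p\right) \left(5 + p\right) = \left(5 + p\right) \left(\frac{5}{8} + p\right)$)
$z{\left(c \right)} = c$
$- 88 z{\left(l{\left(4 \right)} \right)} \left(x{\left(-10 \right)} + 6 \left(-1 + 5\right)\right) = \left(-88\right) 4 \left(\left(\frac{25}{8} + \left(-10\right)^{2} + \frac{45}{8} \left(-10\right)\right) + 6 \left(-1 + 5\right)\right) = - 352 \left(\left(\frac{25}{8} + 100 - \frac{225}{4}\right) + 6 \cdot 4\right) = - 352 \left(\frac{375}{8} + 24\right) = \left(-352\right) \frac{567}{8} = -24948$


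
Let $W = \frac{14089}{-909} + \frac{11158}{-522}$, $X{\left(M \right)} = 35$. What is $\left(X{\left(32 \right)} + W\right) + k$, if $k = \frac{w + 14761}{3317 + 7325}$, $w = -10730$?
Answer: $- \frac{139906553}{93511254} \approx -1.4961$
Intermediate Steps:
$k = \frac{4031}{10642}$ ($k = \frac{-10730 + 14761}{3317 + 7325} = \frac{4031}{10642} \approx 0.37878$)
$W = - \frac{324020}{8787}$ ($W = 14089 \left(- \frac{1}{909}\right) + 11158 \left(- \frac{1}{522}\right) = - \frac{14089}{909} - \frac{5579}{261} = - \frac{324020}{8787} \approx -36.875$)
$\left(X{\left(32 \right)} + W\right) + k = \left(35 - \frac{324020}{8787}\right) + \frac{4031}{10642} = - \frac{16475}{8787} + \frac{4031}{10642} = - \frac{139906553}{93511254}$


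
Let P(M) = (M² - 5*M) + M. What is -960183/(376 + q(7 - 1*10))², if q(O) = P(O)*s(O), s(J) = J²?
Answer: -960183/319225 ≈ -3.0079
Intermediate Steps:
P(M) = M² - 4*M
q(O) = O³*(-4 + O) (q(O) = (O*(-4 + O))*O² = O³*(-4 + O))
-960183/(376 + q(7 - 1*10))² = -960183/(376 + (7 - 1*10)³*(-4 + (7 - 1*10)))² = -960183/(376 + (7 - 10)³*(-4 + (7 - 10)))² = -960183/(376 + (-3)³*(-4 - 3))² = -960183/(376 - 27*(-7))² = -960183/(376 + 189)² = -960183/(565²) = -960183/319225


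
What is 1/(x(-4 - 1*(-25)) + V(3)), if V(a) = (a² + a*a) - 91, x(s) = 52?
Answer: -1/21 ≈ -0.047619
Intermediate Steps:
V(a) = -91 + 2*a² (V(a) = (a² + a²) - 91 = 2*a² - 91 = -91 + 2*a²)
1/(x(-4 - 1*(-25)) + V(3)) = 1/(52 + (-91 + 2*3²)) = 1/(52 + (-91 + 2*9)) = 1/(52 + (-91 + 18)) = 1/(52 - 73) = 1/(-21) = -1/21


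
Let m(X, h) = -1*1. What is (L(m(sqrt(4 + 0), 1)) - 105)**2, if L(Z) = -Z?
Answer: 10816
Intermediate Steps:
m(X, h) = -1
(L(m(sqrt(4 + 0), 1)) - 105)**2 = (-1*(-1) - 105)**2 = (1 - 105)**2 = (-104)**2 = 10816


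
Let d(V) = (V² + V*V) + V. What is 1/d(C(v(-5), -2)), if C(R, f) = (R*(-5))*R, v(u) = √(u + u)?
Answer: 1/5050 ≈ 0.00019802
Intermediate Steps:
v(u) = √2*√u (v(u) = √(2*u) = √2*√u)
C(R, f) = -5*R² (C(R, f) = (-5*R)*R = -5*R²)
d(V) = V + 2*V² (d(V) = (V² + V²) + V = 2*V² + V = V + 2*V²)
1/d(C(v(-5), -2)) = 1/((-5*(√2*√(-5))²)*(1 + 2*(-5*(√2*√(-5))²))) = 1/((-5*(√2*(I*√5))²)*(1 + 2*(-5*(√2*(I*√5))²))) = 1/((-5*(I*√10)²)*(1 + 2*(-5*(I*√10)²))) = 1/((-5*(-10))*(1 + 2*(-5*(-10)))) = 1/(50*(1 + 2*50)) = 1/(50*(1 + 100)) = 1/(50*101) = 1/5050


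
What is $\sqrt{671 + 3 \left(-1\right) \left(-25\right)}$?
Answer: $\sqrt{746} \approx 27.313$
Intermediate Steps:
$\sqrt{671 + 3 \left(-1\right) \left(-25\right)} = \sqrt{671 - -75} = \sqrt{671 + 75} = \sqrt{746}$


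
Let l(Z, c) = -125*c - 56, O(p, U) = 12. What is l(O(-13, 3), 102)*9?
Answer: -115254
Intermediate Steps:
l(Z, c) = -56 - 125*c
l(O(-13, 3), 102)*9 = (-56 - 125*102)*9 = (-56 - 12750)*9 = -12806*9 = -115254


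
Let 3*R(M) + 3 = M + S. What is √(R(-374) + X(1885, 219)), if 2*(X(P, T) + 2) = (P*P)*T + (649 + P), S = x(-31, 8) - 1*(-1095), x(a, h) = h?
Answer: √1556318578/2 ≈ 19725.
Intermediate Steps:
S = 1103 (S = 8 - 1*(-1095) = 8 + 1095 = 1103)
R(M) = 1100/3 + M/3 (R(M) = -1 + (M + 1103)/3 = -1 + (1103 + M)/3 = -1 + (1103/3 + M/3) = 1100/3 + M/3)
X(P, T) = 645/2 + P/2 + T*P²/2 (X(P, T) = -2 + ((P*P)*T + (649 + P))/2 = -2 + (P²*T + (649 + P))/2 = -2 + (T*P² + (649 + P))/2 = -2 + (649 + P + T*P²)/2 = -2 + (649/2 + P/2 + T*P²/2) = 645/2 + P/2 + T*P²/2)
√(R(-374) + X(1885, 219)) = √((1100/3 + (⅓)*(-374)) + (645/2 + (½)*1885 + (½)*219*1885²)) = √((1100/3 - 374/3) + (645/2 + 1885/2 + (½)*219*3553225)) = √(242 + (645/2 + 1885/2 + 778156275/2)) = √(242 + 778158805/2) = √(778159289/2) = √1556318578/2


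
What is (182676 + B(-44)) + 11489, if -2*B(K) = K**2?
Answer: 193197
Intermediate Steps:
B(K) = -K**2/2
(182676 + B(-44)) + 11489 = (182676 - 1/2*(-44)**2) + 11489 = (182676 - 1/2*1936) + 11489 = (182676 - 968) + 11489 = 181708 + 11489 = 193197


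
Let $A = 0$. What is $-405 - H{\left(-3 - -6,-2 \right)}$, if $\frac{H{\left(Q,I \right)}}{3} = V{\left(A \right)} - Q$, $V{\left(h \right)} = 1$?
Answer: $-399$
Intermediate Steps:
$H{\left(Q,I \right)} = 3 - 3 Q$ ($H{\left(Q,I \right)} = 3 \left(1 - Q\right) = 3 - 3 Q$)
$-405 - H{\left(-3 - -6,-2 \right)} = -405 - \left(3 - 3 \left(-3 - -6\right)\right) = -405 - \left(3 - 3 \left(-3 + 6\right)\right) = -405 - \left(3 - 9\right) = -405 - -6 = -405 + 6 = -399$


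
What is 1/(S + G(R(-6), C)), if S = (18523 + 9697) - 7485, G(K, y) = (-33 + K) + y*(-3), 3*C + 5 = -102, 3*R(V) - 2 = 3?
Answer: 3/62432 ≈ 4.8052e-5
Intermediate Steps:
R(V) = 5/3 (R(V) = ⅔ + (⅓)*3 = ⅔ + 1 = 5/3)
C = -107/3 (C = -5/3 + (⅓)*(-102) = -5/3 - 34 = -107/3 ≈ -35.667)
G(K, y) = -33 + K - 3*y (G(K, y) = (-33 + K) - 3*y = -33 + K - 3*y)
S = 20735 (S = 28220 - 7485 = 20735)
1/(S + G(R(-6), C)) = 1/(20735 + (-33 + 5/3 - 3*(-107/3))) = 1/(20735 + (-33 + 5/3 + 107)) = 1/(20735 + 227/3) = 1/(62432/3) = 3/62432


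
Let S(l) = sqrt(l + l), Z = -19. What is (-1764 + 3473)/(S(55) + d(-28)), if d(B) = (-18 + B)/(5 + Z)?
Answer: -275149/4861 + 83741*sqrt(110)/4861 ≈ 124.08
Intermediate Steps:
d(B) = 9/7 - B/14 (d(B) = (-18 + B)/(5 - 19) = (-18 + B)/(-14) = (-18 + B)*(-1/14) = 9/7 - B/14)
S(l) = sqrt(2)*sqrt(l) (S(l) = sqrt(2*l) = sqrt(2)*sqrt(l))
(-1764 + 3473)/(S(55) + d(-28)) = (-1764 + 3473)/(sqrt(2)*sqrt(55) + (9/7 - 1/14*(-28))) = 1709/(sqrt(110) + (9/7 + 2)) = 1709/(sqrt(110) + 23/7) = 1709/(23/7 + sqrt(110))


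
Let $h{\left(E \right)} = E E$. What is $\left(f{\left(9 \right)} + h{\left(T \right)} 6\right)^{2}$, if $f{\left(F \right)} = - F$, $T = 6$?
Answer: $42849$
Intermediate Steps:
$h{\left(E \right)} = E^{2}$
$\left(f{\left(9 \right)} + h{\left(T \right)} 6\right)^{2} = \left(\left(-1\right) 9 + 6^{2} \cdot 6\right)^{2} = \left(-9 + 36 \cdot 6\right)^{2} = \left(-9 + 216\right)^{2} = 207^{2} = 42849$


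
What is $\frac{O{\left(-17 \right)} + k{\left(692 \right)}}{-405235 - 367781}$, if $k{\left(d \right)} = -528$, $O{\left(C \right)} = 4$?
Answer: $\frac{131}{193254} \approx 0.00067786$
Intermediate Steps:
$\frac{O{\left(-17 \right)} + k{\left(692 \right)}}{-405235 - 367781} = \frac{4 - 528}{-405235 - 367781} = - \frac{524}{-773016} = \left(-524\right) \left(- \frac{1}{773016}\right) = \frac{131}{193254}$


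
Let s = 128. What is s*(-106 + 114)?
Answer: 1024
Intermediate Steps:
s*(-106 + 114) = 128*(-106 + 114) = 128*8 = 1024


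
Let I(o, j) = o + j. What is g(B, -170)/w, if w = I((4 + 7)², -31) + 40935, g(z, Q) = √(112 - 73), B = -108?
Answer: √39/41025 ≈ 0.00015222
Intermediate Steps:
g(z, Q) = √39
I(o, j) = j + o
w = 41025 (w = (-31 + (4 + 7)²) + 40935 = (-31 + 11²) + 40935 = (-31 + 121) + 40935 = 90 + 40935 = 41025)
g(B, -170)/w = √39/41025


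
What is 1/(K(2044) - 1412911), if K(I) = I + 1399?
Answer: -1/1409468 ≈ -7.0949e-7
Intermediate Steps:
K(I) = 1399 + I
1/(K(2044) - 1412911) = 1/((1399 + 2044) - 1412911) = 1/(3443 - 1412911) = 1/(-1409468) = -1/1409468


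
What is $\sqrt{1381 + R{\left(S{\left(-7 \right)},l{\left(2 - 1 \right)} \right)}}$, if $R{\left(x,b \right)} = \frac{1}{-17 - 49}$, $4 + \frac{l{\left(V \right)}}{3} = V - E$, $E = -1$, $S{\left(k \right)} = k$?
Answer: $\frac{\sqrt{6015570}}{66} \approx 37.162$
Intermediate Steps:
$l{\left(V \right)} = -9 + 3 V$ ($l{\left(V \right)} = -12 + 3 \left(V - -1\right) = -12 + 3 \left(V + 1\right) = -12 + 3 \left(1 + V\right) = -12 + \left(3 + 3 V\right) = -9 + 3 V$)
$R{\left(x,b \right)} = - \frac{1}{66}$ ($R{\left(x,b \right)} = \frac{1}{-66} = - \frac{1}{66}$)
$\sqrt{1381 + R{\left(S{\left(-7 \right)},l{\left(2 - 1 \right)} \right)}} = \sqrt{1381 - \frac{1}{66}} = \sqrt{\frac{91145}{66}} = \frac{\sqrt{6015570}}{66}$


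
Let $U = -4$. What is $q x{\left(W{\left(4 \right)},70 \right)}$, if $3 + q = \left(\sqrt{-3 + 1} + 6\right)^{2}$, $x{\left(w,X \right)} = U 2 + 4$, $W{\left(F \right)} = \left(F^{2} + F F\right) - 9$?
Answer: $-124 - 48 i \sqrt{2} \approx -124.0 - 67.882 i$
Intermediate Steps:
$W{\left(F \right)} = -9 + 2 F^{2}$ ($W{\left(F \right)} = \left(F^{2} + F^{2}\right) - 9 = 2 F^{2} - 9 = -9 + 2 F^{2}$)
$x{\left(w,X \right)} = -4$ ($x{\left(w,X \right)} = \left(-4\right) 2 + 4 = -8 + 4 = -4$)
$q = -3 + \left(6 + i \sqrt{2}\right)^{2}$ ($q = -3 + \left(\sqrt{-3 + 1} + 6\right)^{2} = -3 + \left(\sqrt{-2} + 6\right)^{2} = -3 + \left(i \sqrt{2} + 6\right)^{2} = -3 + \left(6 + i \sqrt{2}\right)^{2} \approx 31.0 + 16.971 i$)
$q x{\left(W{\left(4 \right)},70 \right)} = \left(31 + 12 i \sqrt{2}\right) \left(-4\right) = -124 - 48 i \sqrt{2}$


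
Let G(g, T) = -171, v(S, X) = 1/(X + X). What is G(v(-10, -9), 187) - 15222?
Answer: -15393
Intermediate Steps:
v(S, X) = 1/(2*X)
G(v(-10, -9), 187) - 15222 = -171 - 15222 = -15393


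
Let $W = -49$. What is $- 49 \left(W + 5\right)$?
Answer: $2156$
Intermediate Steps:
$- 49 \left(W + 5\right) = - 49 \left(-49 + 5\right) = \left(-49\right) \left(-44\right) = 2156$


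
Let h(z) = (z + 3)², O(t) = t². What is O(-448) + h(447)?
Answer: 403204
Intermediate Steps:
h(z) = (3 + z)²
O(-448) + h(447) = (-448)² + (3 + 447)² = 200704 + 450² = 200704 + 202500 = 403204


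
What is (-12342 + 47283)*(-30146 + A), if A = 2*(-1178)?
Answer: -1135652382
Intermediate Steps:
A = -2356
(-12342 + 47283)*(-30146 + A) = (-12342 + 47283)*(-30146 - 2356) = 34941*(-32502) = -1135652382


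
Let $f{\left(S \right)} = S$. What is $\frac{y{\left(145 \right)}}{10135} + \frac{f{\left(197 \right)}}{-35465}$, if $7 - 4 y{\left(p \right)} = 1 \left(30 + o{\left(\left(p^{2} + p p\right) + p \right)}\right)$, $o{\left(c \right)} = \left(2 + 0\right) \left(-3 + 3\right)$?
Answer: $- \frac{352083}{57510044} \approx -0.0061221$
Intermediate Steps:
$o{\left(c \right)} = 0$ ($o{\left(c \right)} = 2 \cdot 0 = 0$)
$y{\left(p \right)} = - \frac{23}{4}$ ($y{\left(p \right)} = \frac{7}{4} - \frac{1 \left(30 + 0\right)}{4} = \frac{7}{4} - \frac{1 \cdot 30}{4} = \frac{7}{4} - \frac{15}{2} = - \frac{23}{4}$)
$\frac{y{\left(145 \right)}}{10135} + \frac{f{\left(197 \right)}}{-35465} = - \frac{23}{4 \cdot 10135} + \frac{197}{-35465} = \left(- \frac{23}{4}\right) \frac{1}{10135} + 197 \left(- \frac{1}{35465}\right) = - \frac{23}{40540} - \frac{197}{35465} = - \frac{352083}{57510044}$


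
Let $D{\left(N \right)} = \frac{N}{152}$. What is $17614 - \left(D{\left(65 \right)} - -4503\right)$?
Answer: $\frac{1992807}{152} \approx 13111.0$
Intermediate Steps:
$D{\left(N \right)} = \frac{N}{152}$ ($D{\left(N \right)} = N \frac{1}{152} = \frac{N}{152}$)
$17614 - \left(D{\left(65 \right)} - -4503\right) = 17614 - \left(\frac{1}{152} \cdot 65 - -4503\right) = 17614 - \left(\frac{65}{152} + 4503\right) = 17614 - \frac{684521}{152} = \frac{1992807}{152}$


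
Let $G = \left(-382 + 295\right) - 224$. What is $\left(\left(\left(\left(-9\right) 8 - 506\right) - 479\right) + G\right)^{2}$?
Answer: $1871424$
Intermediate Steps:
$G = -311$ ($G = -87 - 224 = -311$)
$\left(\left(\left(\left(-9\right) 8 - 506\right) - 479\right) + G\right)^{2} = \left(\left(\left(\left(-9\right) 8 - 506\right) - 479\right) - 311\right)^{2} = \left(\left(\left(-72 - 506\right) - 479\right) - 311\right)^{2} = \left(\left(-578 - 479\right) - 311\right)^{2} = \left(-1057 - 311\right)^{2} = \left(-1368\right)^{2} = 1871424$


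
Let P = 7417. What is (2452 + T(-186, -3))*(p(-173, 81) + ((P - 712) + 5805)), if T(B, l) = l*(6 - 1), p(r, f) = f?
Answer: 30684267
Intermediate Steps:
T(B, l) = 5*l (T(B, l) = l*5 = 5*l)
(2452 + T(-186, -3))*(p(-173, 81) + ((P - 712) + 5805)) = (2452 + 5*(-3))*(81 + ((7417 - 712) + 5805)) = (2452 - 15)*(81 + (6705 + 5805)) = 2437*(81 + 12510) = 2437*12591 = 30684267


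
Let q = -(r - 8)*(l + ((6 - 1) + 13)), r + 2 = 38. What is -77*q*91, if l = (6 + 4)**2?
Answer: 23151128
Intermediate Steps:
r = 36 (r = -2 + 38 = 36)
l = 100 (l = 10**2 = 100)
q = -3304 (q = -(36 - 8)*(100 + ((6 - 1) + 13)) = -28*(100 + (5 + 13)) = -28*(100 + 18) = -28*118 = -1*3304 = -3304)
-77*q*91 = -77*(-3304)*91 = 254408*91 = 23151128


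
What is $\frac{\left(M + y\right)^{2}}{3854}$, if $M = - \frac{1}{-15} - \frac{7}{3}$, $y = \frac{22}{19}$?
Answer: $\frac{49928}{156520575} \approx 0.00031899$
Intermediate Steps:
$y = \frac{22}{19}$ ($y = 22 \cdot \frac{1}{19} = \frac{22}{19} \approx 1.1579$)
$M = - \frac{34}{15}$ ($M = \left(-1\right) \left(- \frac{1}{15}\right) - \frac{7}{3} = \frac{1}{15} - \frac{7}{3} = - \frac{34}{15} \approx -2.2667$)
$\frac{\left(M + y\right)^{2}}{3854} = \frac{\left(- \frac{34}{15} + \frac{22}{19}\right)^{2}}{3854} = \left(- \frac{316}{285}\right)^{2} \cdot \frac{1}{3854} = \frac{99856}{81225} \cdot \frac{1}{3854} = \frac{49928}{156520575}$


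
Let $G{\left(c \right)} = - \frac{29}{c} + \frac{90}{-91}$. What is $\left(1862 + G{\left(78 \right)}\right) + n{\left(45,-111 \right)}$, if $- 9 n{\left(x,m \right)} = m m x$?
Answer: $- \frac{32620421}{546} \approx -59744.0$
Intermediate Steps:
$n{\left(x,m \right)} = - \frac{x m^{2}}{9}$ ($n{\left(x,m \right)} = - \frac{m m x}{9} = - \frac{m^{2} x}{9} = - \frac{x m^{2}}{9}$)
$G{\left(c \right)} = - \frac{90}{91} - \frac{29}{c}$ ($G{\left(c \right)} = - \frac{29}{c} + 90 \left(- \frac{1}{91}\right) = - \frac{29}{c} - \frac{90}{91} = - \frac{90}{91} - \frac{29}{c}$)
$\left(1862 + G{\left(78 \right)}\right) + n{\left(45,-111 \right)} = \left(1862 - \left(\frac{90}{91} + \frac{29}{78}\right)\right) - 5 \left(-111\right)^{2} = \left(1862 - \frac{743}{546}\right) - 5 \cdot 12321 = \left(1862 - \frac{743}{546}\right) - 61605 = \frac{1015909}{546} - 61605 = - \frac{32620421}{546}$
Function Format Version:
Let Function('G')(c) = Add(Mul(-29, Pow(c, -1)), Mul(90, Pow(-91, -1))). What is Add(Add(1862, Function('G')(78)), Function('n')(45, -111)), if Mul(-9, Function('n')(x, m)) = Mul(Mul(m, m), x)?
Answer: Rational(-32620421, 546) ≈ -59744.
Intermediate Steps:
Function('n')(x, m) = Mul(Rational(-1, 9), x, Pow(m, 2)) (Function('n')(x, m) = Mul(Rational(-1, 9), Mul(Mul(m, m), x)) = Mul(Rational(-1, 9), Mul(Pow(m, 2), x)) = Mul(Rational(-1, 9), Mul(x, Pow(m, 2))) = Mul(Rational(-1, 9), x, Pow(m, 2)))
Function('G')(c) = Add(Rational(-90, 91), Mul(-29, Pow(c, -1))) (Function('G')(c) = Add(Mul(-29, Pow(c, -1)), Mul(90, Rational(-1, 91))) = Add(Mul(-29, Pow(c, -1)), Rational(-90, 91)) = Add(Rational(-90, 91), Mul(-29, Pow(c, -1))))
Add(Add(1862, Function('G')(78)), Function('n')(45, -111)) = Add(Add(1862, Add(Rational(-90, 91), Mul(-29, Pow(78, -1)))), Mul(Rational(-1, 9), 45, Pow(-111, 2))) = Add(Add(1862, Add(Rational(-90, 91), Mul(-29, Rational(1, 78)))), Mul(Rational(-1, 9), 45, 12321)) = Add(Add(1862, Add(Rational(-90, 91), Rational(-29, 78))), -61605) = Add(Add(1862, Rational(-743, 546)), -61605) = Add(Rational(1015909, 546), -61605) = Rational(-32620421, 546)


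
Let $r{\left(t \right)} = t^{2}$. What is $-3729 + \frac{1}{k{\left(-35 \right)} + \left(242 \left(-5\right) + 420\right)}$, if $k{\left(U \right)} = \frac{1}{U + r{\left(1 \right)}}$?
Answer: $- \frac{100164703}{26861} \approx -3729.0$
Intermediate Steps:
$k{\left(U \right)} = \frac{1}{1 + U}$ ($k{\left(U \right)} = \frac{1}{U + 1^{2}} = \frac{1}{U + 1} = \frac{1}{1 + U}$)
$-3729 + \frac{1}{k{\left(-35 \right)} + \left(242 \left(-5\right) + 420\right)} = -3729 + \frac{1}{\frac{1}{1 - 35} + \left(242 \left(-5\right) + 420\right)} = -3729 + \frac{1}{\frac{1}{-34} + \left(-1210 + 420\right)} = -3729 + \frac{1}{- \frac{1}{34} - 790} = -3729 + \frac{1}{- \frac{26861}{34}} = -3729 - \frac{34}{26861} = - \frac{100164703}{26861}$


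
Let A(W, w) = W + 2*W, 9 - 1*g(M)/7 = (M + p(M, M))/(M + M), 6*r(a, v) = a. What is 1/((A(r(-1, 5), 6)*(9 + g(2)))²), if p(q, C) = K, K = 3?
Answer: 64/64009 ≈ 0.00099986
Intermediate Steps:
r(a, v) = a/6
p(q, C) = 3
g(M) = 63 - 7*(3 + M)/(2*M) (g(M) = 63 - 7*(M + 3)/(M + M) = 63 - 7*(3 + M)/(2*M))
A(W, w) = 3*W
1/((A(r(-1, 5), 6)*(9 + g(2)))²) = 1/(((3*((⅙)*(-1)))*(9 + (7/2)*(-3 + 17*2)/2))²) = 1/(((3*(-⅙))*(9 + (7/2)*(½)*(-3 + 34)))²) = 1/((-(9 + (7/2)*(½)*31)/2)²) = 1/((-(9 + 217/4)/2)²) = 1/((-½*253/4)²) = 1/((-253/8)²) = 1/(64009/64) = 64/64009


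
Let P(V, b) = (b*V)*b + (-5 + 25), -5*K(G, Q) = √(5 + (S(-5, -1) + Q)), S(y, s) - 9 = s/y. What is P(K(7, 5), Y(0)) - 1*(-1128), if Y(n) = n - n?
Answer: 1148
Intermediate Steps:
S(y, s) = 9 + s/y
Y(n) = 0
K(G, Q) = -√(71/5 + Q)/5 (K(G, Q) = -√(5 + ((9 - 1/(-5)) + Q))/5 = -√(5 + ((9 - 1*(-⅕)) + Q))/5 = -√(5 + ((9 + ⅕) + Q))/5 = -√(5 + (46/5 + Q))/5 = -√(71/5 + Q)/5)
P(V, b) = 20 + V*b² (P(V, b) = (V*b)*b + 20 = V*b² + 20 = 20 + V*b²)
P(K(7, 5), Y(0)) - 1*(-1128) = (20 - √(355 + 25*5)/25*0²) - 1*(-1128) = (20 - √(355 + 125)/25*0) + 1128 = (20 - 4*√30/25*0) + 1128 = (20 + 0) + 1128 = 20 + 1128 = 1148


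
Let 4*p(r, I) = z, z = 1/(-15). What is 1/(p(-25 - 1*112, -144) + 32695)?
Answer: 60/1961699 ≈ 3.0586e-5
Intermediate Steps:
z = -1/15 ≈ -0.066667
p(r, I) = -1/60 (p(r, I) = (¼)*(-1/15) = -1/60)
1/(p(-25 - 1*112, -144) + 32695) = 1/(-1/60 + 32695) = 1/(1961699/60) = 60/1961699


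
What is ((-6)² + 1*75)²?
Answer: 12321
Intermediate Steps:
((-6)² + 1*75)² = (36 + 75)² = 111² = 12321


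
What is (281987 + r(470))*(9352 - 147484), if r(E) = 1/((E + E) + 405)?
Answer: -52389671180112/1345 ≈ -3.8951e+10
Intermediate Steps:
r(E) = 1/(405 + 2*E) (r(E) = 1/(2*E + 405) = 1/(405 + 2*E))
(281987 + r(470))*(9352 - 147484) = (281987 + 1/(405 + 2*470))*(9352 - 147484) = (281987 + 1/(405 + 940))*(-138132) = (281987 + 1/1345)*(-138132) = (379272516/1345)*(-138132) = -52389671180112/1345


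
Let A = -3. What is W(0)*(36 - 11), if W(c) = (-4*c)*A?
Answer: 0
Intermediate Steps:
W(c) = 12*c (W(c) = -4*c*(-3) = 12*c)
W(0)*(36 - 11) = (12*0)*(36 - 11) = 0*25 = 0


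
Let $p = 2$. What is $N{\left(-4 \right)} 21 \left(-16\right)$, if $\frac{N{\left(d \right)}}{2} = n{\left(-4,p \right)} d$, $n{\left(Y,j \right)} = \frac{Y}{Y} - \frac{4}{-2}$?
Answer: $8064$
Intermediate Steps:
$n{\left(Y,j \right)} = 3$ ($n{\left(Y,j \right)} = 1 - -2 = 1 + 2 = 3$)
$N{\left(d \right)} = 6 d$ ($N{\left(d \right)} = 2 \cdot 3 d = 6 d$)
$N{\left(-4 \right)} 21 \left(-16\right) = 6 \left(-4\right) 21 \left(-16\right) = \left(-24\right) 21 \left(-16\right) = \left(-504\right) \left(-16\right) = 8064$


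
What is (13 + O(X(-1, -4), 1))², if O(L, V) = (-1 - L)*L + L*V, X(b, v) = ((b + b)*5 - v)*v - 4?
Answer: 149769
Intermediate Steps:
X(b, v) = -4 + v*(-v + 10*b) (X(b, v) = ((2*b)*5 - v)*v - 4 = (10*b - v)*v - 4 = (-v + 10*b)*v - 4 = v*(-v + 10*b) - 4 = -4 + v*(-v + 10*b))
O(L, V) = L*V + L*(-1 - L) (O(L, V) = L*(-1 - L) + L*V = L*V + L*(-1 - L))
(13 + O(X(-1, -4), 1))² = (13 + (-4 - 1*(-4)² + 10*(-1)*(-4))*(-1 + 1 - (-4 - 1*(-4)² + 10*(-1)*(-4))))² = (13 + (-4 - 1*16 + 40)*(-1 + 1 - (-4 - 1*16 + 40)))² = (13 + (-4 - 16 + 40)*(-1 + 1 - (-4 - 16 + 40)))² = (13 + 20*(-1 + 1 - 1*20))² = (13 + 20*(-1 + 1 - 20))² = (13 + 20*(-20))² = (13 - 400)² = (-387)² = 149769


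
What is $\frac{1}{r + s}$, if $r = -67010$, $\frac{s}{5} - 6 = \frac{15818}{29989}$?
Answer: $- \frac{29989}{2008584130} \approx -1.493 \cdot 10^{-5}$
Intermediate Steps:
$s = \frac{978760}{29989}$ ($s = 30 + 5 \cdot \frac{15818}{29989} = 30 + \frac{79090}{29989} = \frac{978760}{29989} \approx 32.637$)
$\frac{1}{r + s} = \frac{1}{-67010 + \frac{978760}{29989}} = \frac{1}{- \frac{2008584130}{29989}} = - \frac{29989}{2008584130}$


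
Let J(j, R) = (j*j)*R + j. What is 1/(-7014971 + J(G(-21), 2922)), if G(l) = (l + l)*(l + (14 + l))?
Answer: 1/4034042077 ≈ 2.4789e-10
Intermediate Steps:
G(l) = 2*l*(14 + 2*l) (G(l) = (2*l)*(14 + 2*l) = 2*l*(14 + 2*l))
J(j, R) = j + R*j² (J(j, R) = j²*R + j = R*j² + j = j + R*j²)
1/(-7014971 + J(G(-21), 2922)) = 1/(-7014971 + (4*(-21)*(7 - 21))*(1 + 2922*(4*(-21)*(7 - 21)))) = 1/(-7014971 + (4*(-21)*(-14))*(1 + 2922*(4*(-21)*(-14)))) = 1/(-7014971 + 1176*(1 + 2922*1176)) = 1/(-7014971 + 1176*(1 + 3436272)) = 1/(-7014971 + 1176*3436273) = 1/(-7014971 + 4041057048) = 1/4034042077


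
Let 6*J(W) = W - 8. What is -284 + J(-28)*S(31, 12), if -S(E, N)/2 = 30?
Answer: 76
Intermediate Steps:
S(E, N) = -60 (S(E, N) = -2*30 = -60)
J(W) = -4/3 + W/6 (J(W) = (W - 8)/6 = (-8 + W)/6 = -4/3 + W/6)
-284 + J(-28)*S(31, 12) = -284 + (-4/3 + (⅙)*(-28))*(-60) = -284 + (-4/3 - 14/3)*(-60) = -284 - 6*(-60) = -284 + 360 = 76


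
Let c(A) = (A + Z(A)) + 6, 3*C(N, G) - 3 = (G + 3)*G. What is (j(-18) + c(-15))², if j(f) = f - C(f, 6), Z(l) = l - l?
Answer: 2116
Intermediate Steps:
C(N, G) = 1 + G*(3 + G)/3 (C(N, G) = 1 + ((G + 3)*G)/3 = 1 + ((3 + G)*G)/3 = 1 + (G*(3 + G))/3 = 1 + G*(3 + G)/3)
Z(l) = 0
j(f) = -19 + f (j(f) = f - (1 + 6 + (⅓)*6²) = f - (1 + 6 + (⅓)*36) = f - (1 + 6 + 12) = f - 1*19 = f - 19 = -19 + f)
c(A) = 6 + A (c(A) = (A + 0) + 6 = A + 6 = 6 + A)
(j(-18) + c(-15))² = ((-19 - 18) + (6 - 15))² = (-37 - 9)² = (-46)² = 2116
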